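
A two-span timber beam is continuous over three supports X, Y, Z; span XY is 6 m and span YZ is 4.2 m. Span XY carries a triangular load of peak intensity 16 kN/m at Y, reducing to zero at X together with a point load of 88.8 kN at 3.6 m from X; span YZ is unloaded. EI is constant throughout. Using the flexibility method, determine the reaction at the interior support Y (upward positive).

Insert a hinge at Y; M_Y is the redundant, and each span becomes simply supported.
Discontinuity in slope at Y on the released structure — sum the simple-span end rotations:
  span XY: triangular load, peak 16: w₀L³/(45EI) = 76.8/EI
  span XY: point load 88.8 at a = 3.6: Pab(L + a)/(6LEI) = 204.6/EI
  relative rotation θ_0 = (281.4 + 0)/EI = 281.4/EI
A unit hogging moment at Y produces rotation L₁/(3EI) + L₂/(3EI) = 3.4/EI.
Slope continuity at Y: θ_0 = M_Y·3.4/EI, so M_Y = 281.4/3.4 = 82.76 kN·m (hogging).
Span XY, ΣM about X with M_Y applied at Y: R_Y^{XY}·6 = 511.7 + 82.76, so R_Y^{XY} = 99.07 kN and R_X = 136.8 − 99.07 = 37.73 kN.
Span YZ, ΣM about Z: R_Y^{YZ}·4.2 = 0 + 82.76, so R_Y^{YZ} = 19.71 kN and R_Z = 0 − 19.71 = -19.71 kN.
R_Y = 99.07 + 19.71 = 118.8 kN.

R_Y = 118.8 kN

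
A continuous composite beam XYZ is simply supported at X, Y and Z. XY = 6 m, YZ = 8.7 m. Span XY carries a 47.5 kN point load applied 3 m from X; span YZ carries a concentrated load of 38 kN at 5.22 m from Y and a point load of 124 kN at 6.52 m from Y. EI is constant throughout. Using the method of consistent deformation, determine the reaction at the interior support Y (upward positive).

Release continuity at Y by inserting a hinge; the redundant is the internal moment M_Y. The primary structure is two simply-supported spans XY and YZ.
Rotations at Y on the released spans (each span's end-slope, ×1/EI):
  span XY: point load 47.5 at a = 3: Pab(L + a)/(6LEI) = 106.9/EI
  span YZ: point load 38 at a = 5.22: Pab(L + b)/(6LEI) = 161.1/EI
  span YZ: point load 124 at a = 6.52: Pab(L + b)/(6LEI) = 367.4/EI
  relative rotation θ_0 = (106.9 + 528.4)/EI = 635.3/EI
A unit hogging moment at Y produces rotation L₁/(3EI) + L₂/(3EI) = 4.9/EI.
Slope continuity at Y: θ_0 = M_Y·4.9/EI, so M_Y = 635.3/4.9 = 129.7 kN·m (hogging).
Span XY, ΣM about X with M_Y applied at Y: R_Y^{XY}·6 = 142.5 + 129.7, so R_Y^{XY} = 45.36 kN and R_X = 47.5 − 45.36 = 2.141 kN.
Span YZ, ΣM about Z: R_Y^{YZ}·8.7 = 402.6 + 129.7, so R_Y^{YZ} = 61.17 kN and R_Z = 162 − 61.17 = 100.8 kN.
R_Y = 45.36 + 61.17 = 106.5 kN.

R_Y = 106.5 kN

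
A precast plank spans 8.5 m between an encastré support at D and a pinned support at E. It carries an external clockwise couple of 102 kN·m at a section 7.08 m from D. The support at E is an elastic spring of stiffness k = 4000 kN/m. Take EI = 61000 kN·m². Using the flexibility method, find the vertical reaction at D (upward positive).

R_D = -16.28 kN

Take the reaction at E as the redundant and release it; the primary structure is a cantilever fixed at D.
Downward deflection at the released point E due to the loads:
  clockwise couple 102 at a = 7.08: M₀a(2L − a)/(2EI) = 3582/EI
Tip deflection under a unit load at E: L³/(3EI) = 204.7/EI.
With EI = 61000 kN·m²: δ_0 = 0.05872 m and δ_{EE} = 0.003356 m/kN.
Compatibility — the spring shortens by R_E/k under the reaction it provides: δ_0 − R_E·δ_{EE} = R_E/k. With 1/k = 0.00025 m/kN, R_E = δ_0 / (δ_{EE} + 1/k) = 0.05872 / (0.003356 + 0.00025) = 16.28 kN.
Vertical equilibrium: R_D = ΣP − R_E = 0 − 16.28 = -16.28 kN.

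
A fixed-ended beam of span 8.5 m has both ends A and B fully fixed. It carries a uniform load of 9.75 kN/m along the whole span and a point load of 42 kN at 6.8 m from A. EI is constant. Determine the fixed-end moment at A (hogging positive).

M_A = 70.13 kN·m

Release both end moments; the primary structure is a simply-supported span AB with redundants M_A and M_B.
On the primary (simply-supported) span, the end slopes from the loading are:
  at A: UDL 9.75: wL³/(24EI) = 249.5/EI
  at B: UDL 9.75: wL³/(24EI) = 249.5/EI
  at A: point load 42 at a = 6.8: Pab(L + b)/(6LEI) = 97.1/EI
  at B: point load 42 at a = 6.8: Pab(L + a)/(6LEI) = 145.7/EI
  θ_A0 = 346.6/EI,  θ_B0 = 395.1/EI
Flexibility coefficients: a unit moment at one end gives L/(3EI) there and L/(6EI) at the far end, so f₁₁ = f₂₂ = 2.833/EI and f₁₂ = f₂₁ = 1.417/EI.
Compatibility — zero rotation at each built-in end:
  2.833 M_A + 1.417 M_B = 346.6
  1.417 M_A + 2.833 M_B = 395.1
Solving the pair gives M_A = 70.13 kN·m and M_B = 104.4 kN·m (hogging).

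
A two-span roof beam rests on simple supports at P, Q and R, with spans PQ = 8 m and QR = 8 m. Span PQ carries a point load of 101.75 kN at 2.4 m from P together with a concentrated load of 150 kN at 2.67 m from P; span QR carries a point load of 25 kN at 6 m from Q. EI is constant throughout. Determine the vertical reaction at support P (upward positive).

R_P = 151.6 kN

Release continuity at Q by inserting a hinge; the redundant is the internal moment M_Q. The primary structure is two simply-supported spans PQ and QR.
Rotations at Q on the released spans (each span's end-slope, ×1/EI):
  span PQ: point load 101.75 at a = 2.4: Pab(L + a)/(6LEI) = 296.3/EI
  span PQ: point load 150 at a = 2.67: Pab(L + a)/(6LEI) = 474.5/EI
  span QR: point load 25 at a = 6: Pab(L + b)/(6LEI) = 62.5/EI
  relative rotation θ_0 = (770.8 + 62.5)/EI = 833.3/EI
A unit hogging moment at Q produces rotation L₁/(3EI) + L₂/(3EI) = 5.333/EI.
Compatibility: M_Q·(L₁+L₂)/(3EI) = θ_0, giving M_Q = 156.2 kN·m (hogging).
Span PQ, ΣM about P with M_Q applied at Q: R_Q^{PQ}·8 = 644.7 + 156.2, so R_Q^{PQ} = 100.1 kN and R_P = 251.8 − 100.1 = 151.6 kN.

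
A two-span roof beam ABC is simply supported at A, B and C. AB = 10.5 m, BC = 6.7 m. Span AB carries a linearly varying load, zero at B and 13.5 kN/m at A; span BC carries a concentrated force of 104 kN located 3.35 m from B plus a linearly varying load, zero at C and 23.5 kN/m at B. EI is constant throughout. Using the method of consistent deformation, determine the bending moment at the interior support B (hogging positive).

M_B = 131.3 kN·m

Release continuity at B by inserting a hinge; the redundant is the internal moment M_B. The primary structure is two simply-supported spans AB and BC.
Rotations at B on the released spans (each span's end-slope, ×1/EI):
  span AB: triangular load, peak 13.5: 7w₀L³/(360EI) = 303.9/EI
  span BC: point load 104 at a = 3.35: Pab(L + b)/(6LEI) = 291.8/EI
  span BC: triangular load, peak 23.5: w₀L³/(45EI) = 157.1/EI
  relative rotation θ_0 = (303.9 + 448.9)/EI = 752.7/EI
A unit hogging moment at B produces rotation L₁/(3EI) + L₂/(3EI) = 5.733/EI.
Slope continuity at B: θ_0 = M_B·5.733/EI, so M_B = 752.7/5.733 = 131.3 kN·m (hogging).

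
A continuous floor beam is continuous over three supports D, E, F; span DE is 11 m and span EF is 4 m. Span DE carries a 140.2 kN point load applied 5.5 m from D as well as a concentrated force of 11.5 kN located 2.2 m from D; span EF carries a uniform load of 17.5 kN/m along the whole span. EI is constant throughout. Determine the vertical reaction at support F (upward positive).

Release continuity at E by inserting a hinge; the redundant is the internal moment M_E. The primary structure is two simply-supported spans DE and EF.
Discontinuity in slope at E on the released structure — sum the simple-span end rotations:
  span DE: point load 140.2 at a = 5.5: Pab(L + a)/(6LEI) = 1060/EI
  span DE: point load 11.5 at a = 2.2: Pab(L + a)/(6LEI) = 44.53/EI
  span EF: UDL 17.5: wL³/(24EI) = 46.67/EI
  relative rotation θ_0 = (1105 + 46.67)/EI = 1151/EI
A unit hogging moment at E produces rotation L₁/(3EI) + L₂/(3EI) = 5/EI.
Compatibility: M_E·(L₁+L₂)/(3EI) = θ_0, giving M_E = 230.3 kN·m (hogging).
Span EF, ΣM about F: R_E^{EF}·4 = 140 + 230.3, so R_E^{EF} = 92.57 kN and R_F = 70 − 92.57 = -22.57 kN.

R_F = -22.57 kN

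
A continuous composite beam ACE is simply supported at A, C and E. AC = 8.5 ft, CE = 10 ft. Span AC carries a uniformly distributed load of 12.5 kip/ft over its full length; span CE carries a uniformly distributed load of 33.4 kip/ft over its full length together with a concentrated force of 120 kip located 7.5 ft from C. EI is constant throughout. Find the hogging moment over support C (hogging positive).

Insert a hinge at C; M_C is the redundant, and each span becomes simply supported.
End slopes at the hinge C, treating each span as simply supported:
  span AC: UDL 12.5: wL³/(24EI) = 319.9/EI
  span CE: UDL 33.4: wL³/(24EI) = 1392/EI
  span CE: point load 120 at a = 7.5: Pab(L + b)/(6LEI) = 468.8/EI
  relative rotation θ_0 = (319.9 + 1860)/EI = 2180/EI
A unit hogging moment at C produces rotation L₁/(3EI) + L₂/(3EI) = 6.167/EI.
Slope continuity at C: θ_0 = M_C·6.167/EI, so M_C = 2180/6.167 = 353.6 kip·ft (hogging).

M_C = 353.6 kip·ft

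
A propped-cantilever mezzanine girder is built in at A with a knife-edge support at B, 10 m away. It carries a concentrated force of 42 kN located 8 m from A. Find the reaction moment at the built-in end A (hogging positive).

M_A = 40.32 kN·m

Remove the prop at B; the released (primary) structure is a cantilever built in at A.
Free-end deflection of the primary structure under the applied loading (downward +):
  point load 42 at a = 8: Pa²(3L − a)/(6EI) = 9856/EI
Tip deflection under a unit load at B: L³/(3EI) = 333.3/EI.
Compatibility at B: δ_0 − R_B·δ_{BB} = 0, so R_B = 9856/333.3 = 29.57 kN.
Moment equilibrium about A: M_A = Σ(load moments about A) − R_B·L = 336 − 29.57×10 = 40.32 kN·m.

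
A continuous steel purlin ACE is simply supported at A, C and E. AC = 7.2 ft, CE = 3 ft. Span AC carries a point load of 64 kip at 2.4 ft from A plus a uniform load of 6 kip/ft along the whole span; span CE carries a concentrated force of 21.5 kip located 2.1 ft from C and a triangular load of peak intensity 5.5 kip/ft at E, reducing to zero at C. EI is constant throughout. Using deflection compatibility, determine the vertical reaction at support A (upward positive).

Release continuity at C by inserting a hinge; the redundant is the internal moment M_C. The primary structure is two simply-supported spans AC and CE.
Rotations at C on the released spans (each span's end-slope, ×1/EI):
  span AC: point load 64 at a = 2.4: Pab(L + a)/(6LEI) = 163.8/EI
  span AC: UDL 6: wL³/(24EI) = 93.31/EI
  span CE: point load 21.5 at a = 2.1: Pab(L + b)/(6LEI) = 8.804/EI
  span CE: triangular load, peak 5.5: 7w₀L³/(360EI) = 2.888/EI
  relative rotation θ_0 = (257.2 + 11.69)/EI = 268.8/EI
A unit hogging moment at C produces rotation L₁/(3EI) + L₂/(3EI) = 3.4/EI.
Slope continuity at C: θ_0 = M_C·3.4/EI, so M_C = 268.8/3.4 = 79.07 kip·ft (hogging).
Span AC, ΣM about A with M_C applied at C: R_C^{AC}·7.2 = 309.1 + 79.07, so R_C^{AC} = 53.92 kip and R_A = 107.2 − 53.92 = 53.28 kip.

R_A = 53.28 kip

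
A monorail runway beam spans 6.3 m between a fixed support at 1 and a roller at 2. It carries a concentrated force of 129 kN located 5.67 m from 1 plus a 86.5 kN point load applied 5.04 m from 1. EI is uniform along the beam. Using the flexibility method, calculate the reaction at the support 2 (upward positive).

Release the roller at 2. Primary structure: cantilever fixed at 1.
Downward deflection at the released point 2 due to the loads:
  point load 129 at a = 5.67: Pa²(3L − a)/(6EI) = 9145/EI
  point load 86.5 at a = 5.04: Pa²(3L − a)/(6EI) = 5076/EI
  δ_0 = 14220/EI
Flexibility coefficient — unit upward force at 2: δ_{22} = L³/(3EI) = 83.35/EI.
The prop prevents deflection at 2: R_2 = δ_0/δ_{22} = 14220/83.35 = 170.6 kN.

R_2 = 170.6 kN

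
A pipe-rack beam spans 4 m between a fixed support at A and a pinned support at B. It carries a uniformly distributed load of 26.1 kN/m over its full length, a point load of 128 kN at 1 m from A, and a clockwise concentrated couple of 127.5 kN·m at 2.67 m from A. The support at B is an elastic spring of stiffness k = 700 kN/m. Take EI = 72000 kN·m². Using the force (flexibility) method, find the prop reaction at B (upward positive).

R_B = 15.92 kN

Choose R_B as the redundant. The primary structure is the cantilever fixed at A.
Free-end deflection of the primary structure under the applied loading (downward +):
  UDL 26.1: wL⁴/(8EI) = 835.2/EI
  point load 128 at a = 1: Pa²(3L − a)/(6EI) = 234.7/EI
  clockwise couple 127.5 at a = 2.67: M₀a(2L − a)/(2EI) = 907.2/EI
  δ_0 = 1977/EI
Tip deflection under a unit load at B: L³/(3EI) = 21.33/EI.
With EI = 72000 kN·m²: δ_0 = 0.02746 m and δ_{BB} = 0.000296 m/kN.
Compatibility — the spring shortens by R_B/k under the reaction it provides: δ_0 − R_B·δ_{BB} = R_B/k. With 1/k = 0.001429 m/kN, R_B = δ_0 / (δ_{BB} + 1/k) = 0.02746 / (0.000296 + 0.001429) = 15.92 kN.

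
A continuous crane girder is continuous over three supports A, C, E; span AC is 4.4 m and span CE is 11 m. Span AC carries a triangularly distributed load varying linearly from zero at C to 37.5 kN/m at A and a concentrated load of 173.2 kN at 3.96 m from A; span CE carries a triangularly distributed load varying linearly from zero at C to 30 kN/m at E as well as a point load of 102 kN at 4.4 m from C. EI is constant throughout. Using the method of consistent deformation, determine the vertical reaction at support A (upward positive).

Insert a hinge at C; M_C is the redundant, and each span becomes simply supported.
Discontinuity in slope at C on the released structure — sum the simple-span end rotations:
  span AC: triangular load, peak 37.5: 7w₀L³/(360EI) = 62.11/EI
  span AC: point load 173.2 at a = 3.96: Pab(L + a)/(6LEI) = 95.56/EI
  span CE: triangular load, peak 30: 7w₀L³/(360EI) = 776.4/EI
  span CE: point load 102 at a = 4.4: Pab(L + b)/(6LEI) = 789.9/EI
  relative rotation θ_0 = (157.7 + 1566)/EI = 1724/EI
A unit hogging moment at C produces rotation L₁/(3EI) + L₂/(3EI) = 5.133/EI.
Slope continuity at C: θ_0 = M_C·5.133/EI, so M_C = 1724/5.133 = 335.8 kN·m (hogging).
Span AC, ΣM about A with M_C applied at C: R_C^{AC}·4.4 = 806.9 + 335.8, so R_C^{AC} = 259.7 kN and R_A = 255.7 − 259.7 = -4.007 kN.

R_A = -4.007 kN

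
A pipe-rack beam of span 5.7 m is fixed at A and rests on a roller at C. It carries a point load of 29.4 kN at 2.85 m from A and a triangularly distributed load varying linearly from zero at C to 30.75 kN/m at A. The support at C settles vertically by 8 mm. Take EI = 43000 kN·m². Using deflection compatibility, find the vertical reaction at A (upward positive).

R_A = 95.9 kN

Take the reaction at C as the redundant and release it; the primary structure is a cantilever fixed at A.
Downward deflection at the released point C due to the loads:
  point load 29.4 at a = 2.85: Pa²(3L − a)/(6EI) = 567.2/EI
  triangular load, peak 30.75 at the fixed end: w₀L⁴/(30EI) = 1082/EI
  δ_0 = 1649/EI
Tip deflection under a unit load at C: L³/(3EI) = 61.73/EI.
With EI = 43000 kN·m²: δ_0 = 0.038352 m and δ_{CC} = 0.001436 m/kN.
Compatibility — the beam at C must follow the support down by 0.008 m: δ_0 − R_C·δ_{CC} = 0.008, so R_C = (0.038352 − 0.008)/0.001436 = 21.14 kN.
Vertical equilibrium: R_A = ΣP − R_C = 117 − 21.14 = 95.9 kN.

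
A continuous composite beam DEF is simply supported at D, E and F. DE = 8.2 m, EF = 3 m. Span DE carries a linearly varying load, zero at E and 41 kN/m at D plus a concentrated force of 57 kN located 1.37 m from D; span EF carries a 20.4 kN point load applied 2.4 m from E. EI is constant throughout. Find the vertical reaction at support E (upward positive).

R_E = 136.6 kN

Release continuity at E by inserting a hinge; the redundant is the internal moment M_E. The primary structure is two simply-supported spans DE and EF.
Rotations at E on the released spans (each span's end-slope, ×1/EI):
  span DE: triangular load, peak 41: 7w₀L³/(360EI) = 439.6/EI
  span DE: point load 57 at a = 1.37: Pab(L + a)/(6LEI) = 103.7/EI
  span EF: point load 20.4 at a = 2.4: Pab(L + b)/(6LEI) = 5.875/EI
  relative rotation θ_0 = (543.3 + 5.875)/EI = 549.2/EI
A unit hogging moment at E produces rotation L₁/(3EI) + L₂/(3EI) = 3.733/EI.
Compatibility: M_E·(L₁+L₂)/(3EI) = θ_0, giving M_E = 147.1 kN·m (hogging).
Span DE, ΣM about D with M_E applied at E: R_E^{DE}·8.2 = 537.6 + 147.1, so R_E^{DE} = 83.5 kN and R_D = 225.1 − 83.5 = 141.6 kN.
Span EF, ΣM about F: R_E^{EF}·3 = 12.24 + 147.1, so R_E^{EF} = 53.11 kN and R_F = 20.4 − 53.11 = -32.71 kN.
R_E = 83.5 + 53.11 = 136.6 kN.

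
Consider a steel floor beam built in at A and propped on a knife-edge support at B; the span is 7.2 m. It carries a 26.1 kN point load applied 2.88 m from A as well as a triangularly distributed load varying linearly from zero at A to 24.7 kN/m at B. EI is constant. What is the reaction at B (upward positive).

Choose R_B as the redundant. The primary structure is the cantilever fixed at A.
Primary-structure tip deflection at B by superposition:
  point load 26.1 at a = 2.88: Pa²(3L − a)/(6EI) = 675.4/EI
  triangular load, peak 24.7 at the free end: 11w₀L⁴/(120EI) = 6085/EI
  δ_0 = 6760/EI
Flexibility coefficient — unit upward force at B: δ_{BB} = L³/(3EI) = 124.4/EI.
The prop prevents deflection at B: R_B = δ_0/δ_{BB} = 6760/124.4 = 54.33 kN.

R_B = 54.33 kN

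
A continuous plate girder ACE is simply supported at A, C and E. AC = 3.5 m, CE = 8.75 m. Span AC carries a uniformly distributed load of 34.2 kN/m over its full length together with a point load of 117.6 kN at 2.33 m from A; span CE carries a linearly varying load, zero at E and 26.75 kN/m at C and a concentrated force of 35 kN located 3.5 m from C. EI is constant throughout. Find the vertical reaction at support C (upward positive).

Take M_C as the redundant. Released structure: two simple spans AC and CE with a hinge at C.
Discontinuity in slope at C on the released structure — sum the simple-span end rotations:
  span AC: UDL 34.2: wL³/(24EI) = 61.1/EI
  span AC: point load 117.6 at a = 2.33: Pab(L + a)/(6LEI) = 89/EI
  span CE: triangular load, peak 26.75: w₀L³/(45EI) = 398.2/EI
  span CE: point load 35 at a = 3.5: Pab(L + b)/(6LEI) = 171.5/EI
  relative rotation θ_0 = (150.1 + 569.7)/EI = 719.8/EI
A unit hogging moment at C produces rotation L₁/(3EI) + L₂/(3EI) = 4.083/EI.
Compatibility: M_C·(L₁+L₂)/(3EI) = θ_0, giving M_C = 176.3 kN·m (hogging).
Span AC, ΣM about A with M_C applied at C: R_C^{AC}·3.5 = 483.5 + 176.3, so R_C^{AC} = 188.5 kN and R_A = 237.3 − 188.5 = 48.79 kN.
Span CE, ΣM about E: R_C^{CE}·8.75 = 866.4 + 176.3, so R_C^{CE} = 119.2 kN and R_E = 152 − 119.2 = 32.86 kN.
R_C = 188.5 + 119.2 = 307.7 kN.

R_C = 307.7 kN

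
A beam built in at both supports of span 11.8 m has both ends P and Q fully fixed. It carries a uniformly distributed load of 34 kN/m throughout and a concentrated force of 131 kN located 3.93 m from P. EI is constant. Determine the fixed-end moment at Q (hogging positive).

Take the two fixed-end moments M_P, M_Q as redundants; the released structure is the simple span PQ.
End rotations of the released simple span under the applied load (×1/EI):
  at P: UDL 34: wL³/(24EI) = 2328/EI
  at Q: UDL 34: wL³/(24EI) = 2328/EI
  at P: point load 131 at a = 3.93: Pab(L + b)/(6LEI) = 1126/EI
  at Q: point load 131 at a = 3.93: Pab(L + a)/(6LEI) = 900.2/EI
  θ_P0 = 3453/EI,  θ_Q0 = 3228/EI
Flexibility coefficients: a unit moment at one end gives L/(3EI) there and L/(6EI) at the far end, so f₁₁ = f₂₂ = 3.933/EI and f₁₂ = f₂₁ = 1.967/EI.
Compatibility — zero rotation at each built-in end:
  3.933 M_P + 1.967 M_Q = 3453
  1.967 M_P + 3.933 M_Q = 3228
Solving the pair gives M_P = 623.5 kN·m and M_Q = 508.9 kN·m (hogging).

M_Q = 508.9 kN·m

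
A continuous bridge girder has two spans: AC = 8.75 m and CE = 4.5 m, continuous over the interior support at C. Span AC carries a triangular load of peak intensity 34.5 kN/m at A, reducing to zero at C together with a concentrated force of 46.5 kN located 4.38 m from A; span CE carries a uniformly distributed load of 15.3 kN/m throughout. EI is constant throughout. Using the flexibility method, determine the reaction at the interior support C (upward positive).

Release continuity at C by inserting a hinge; the redundant is the internal moment M_C. The primary structure is two simply-supported spans AC and CE.
End slopes at the hinge C, treating each span as simply supported:
  span AC: triangular load, peak 34.5: 7w₀L³/(360EI) = 449.4/EI
  span AC: point load 46.5 at a = 4.38: Pab(L + a)/(6LEI) = 222.6/EI
  span CE: UDL 15.3: wL³/(24EI) = 58.09/EI
  relative rotation θ_0 = (672 + 58.09)/EI = 730.1/EI
A unit hogging moment at C produces rotation L₁/(3EI) + L₂/(3EI) = 4.417/EI.
Compatibility: M_C·(L₁+L₂)/(3EI) = θ_0, giving M_C = 165.3 kN·m (hogging).
Span AC, ΣM about A with M_C applied at C: R_C^{AC}·8.75 = 643.9 + 165.3, so R_C^{AC} = 92.48 kN and R_A = 197.4 − 92.48 = 105 kN.
Span CE, ΣM about E: R_C^{CE}·4.5 = 154.9 + 165.3, so R_C^{CE} = 71.16 kN and R_E = 68.85 − 71.16 = -2.309 kN.
R_C = 92.48 + 71.16 = 163.6 kN.

R_C = 163.6 kN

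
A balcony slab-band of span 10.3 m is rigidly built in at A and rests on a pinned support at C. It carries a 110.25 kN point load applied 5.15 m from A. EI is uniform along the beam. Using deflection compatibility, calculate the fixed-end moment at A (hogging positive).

M_A = 212.9 kN·m

Take the reaction at C as the redundant and release it; the primary structure is a cantilever fixed at A.
Primary-structure tip deflection at C by superposition:
  point load 110.25 at a = 5.15: Pa²(3L − a)/(6EI) = 12549/EI
Tip deflection under a unit load at C: L³/(3EI) = 364.2/EI.
Compatibility at C: δ_0 − R_C·δ_{CC} = 0, so R_C = 12549/364.2 = 34.45 kN.
Moment equilibrium about A: M_A = Σ(load moments about A) − R_C·L = 567.8 − 34.45×10.3 = 212.9 kN·m.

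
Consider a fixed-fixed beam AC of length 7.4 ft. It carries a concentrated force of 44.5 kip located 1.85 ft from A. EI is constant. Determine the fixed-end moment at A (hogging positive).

M_A = 46.31 kip·ft

Take the two fixed-end moments M_A, M_C as redundants; the released structure is the simple span AC.
End rotations of the released simple span under the applied load (×1/EI):
  at A: point load 44.5 at a = 1.85: Pab(L + b)/(6LEI) = 133.3/EI
  at C: point load 44.5 at a = 1.85: Pab(L + a)/(6LEI) = 95.19/EI
  θ_A0 = 133.3/EI,  θ_C0 = 95.19/EI
Flexibility coefficients: a unit moment at one end gives L/(3EI) there and L/(6EI) at the far end, so f₁₁ = f₂₂ = 2.467/EI and f₁₂ = f₂₁ = 1.233/EI.
Compatibility — zero rotation at each built-in end:
  2.467 M_A + 1.233 M_C = 133.3
  1.233 M_A + 2.467 M_C = 95.19
Solving the pair gives M_A = 46.31 kip·ft and M_C = 15.44 kip·ft (hogging).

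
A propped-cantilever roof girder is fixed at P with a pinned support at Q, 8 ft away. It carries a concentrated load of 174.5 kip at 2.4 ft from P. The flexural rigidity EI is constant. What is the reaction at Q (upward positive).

Choose R_Q as the redundant. The primary structure is the cantilever fixed at P.
Primary-structure tip deflection at Q by superposition:
  point load 174.5 at a = 2.4: Pa²(3L − a)/(6EI) = 3618/EI
Flexibility coefficient — unit upward force at Q: δ_{QQ} = L³/(3EI) = 170.7/EI.
Compatibility at Q: δ_0 − R_Q·δ_{QQ} = 0, so R_Q = 3618/170.7 = 21.2 kip.

R_Q = 21.2 kip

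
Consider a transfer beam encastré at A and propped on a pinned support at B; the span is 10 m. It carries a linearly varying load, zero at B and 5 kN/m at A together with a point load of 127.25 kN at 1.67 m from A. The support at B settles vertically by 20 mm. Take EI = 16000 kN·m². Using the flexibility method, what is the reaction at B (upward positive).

Release the roller at B. Primary structure: cantilever fixed at A.
Free-end deflection of the primary structure under the applied loading (downward +):
  triangular load, peak 5 at the fixed end: w₀L⁴/(30EI) = 1667/EI
  point load 127.25 at a = 1.67: Pa²(3L − a)/(6EI) = 1676/EI
  δ_0 = 3342/EI
Flexibility coefficient — unit upward force at B: δ_{BB} = L³/(3EI) = 333.3/EI.
With EI = 16000 kN·m²: δ_0 = 0.2089 m and δ_{BB} = 0.020833 m/kN.
Compatibility — the beam at B must follow the support down by 0.02 m: δ_0 − R_B·δ_{BB} = 0.02, so R_B = (0.2089 − 0.02)/0.020833 = 9.067 kN.

R_B = 9.067 kN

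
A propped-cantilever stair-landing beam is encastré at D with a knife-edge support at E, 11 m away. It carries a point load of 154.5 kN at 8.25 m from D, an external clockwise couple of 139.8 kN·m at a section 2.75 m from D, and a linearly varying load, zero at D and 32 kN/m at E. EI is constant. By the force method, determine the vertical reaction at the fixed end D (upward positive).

R_D = 127.6 kN

Release the roller at E. Primary structure: cantilever fixed at D.
Primary-structure tip deflection at E by superposition:
  point load 154.5 at a = 8.25: Pa²(3L − a)/(6EI) = 43377/EI
  clockwise couple 139.8 at a = 2.75: M₀a(2L − a)/(2EI) = 3700/EI
  triangular load, peak 32 at the free end: 11w₀L⁴/(120EI) = 42947/EI
  δ_0 = 90024/EI
Flexibility coefficient — unit upward force at E: δ_{EE} = L³/(3EI) = 443.7/EI.
The prop prevents deflection at E: R_E = δ_0/δ_{EE} = 90024/443.7 = 202.9 kN.
Vertical equilibrium: R_D = ΣP − R_E = 330.5 − 202.9 = 127.6 kN.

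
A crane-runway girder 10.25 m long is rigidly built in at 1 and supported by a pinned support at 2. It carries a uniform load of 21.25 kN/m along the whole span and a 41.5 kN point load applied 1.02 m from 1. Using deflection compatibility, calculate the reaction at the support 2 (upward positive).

Take the reaction at 2 as the redundant and release it; the primary structure is a cantilever fixed at 1.
Deflection at 2 on the released cantilever, summing each load's contribution:
  UDL 21.25: wL⁴/(8EI) = 29320/EI
  point load 41.5 at a = 1.02: Pa²(3L − a)/(6EI) = 213.9/EI
  δ_0 = 29534/EI
Tip deflection under a unit load at 2: L³/(3EI) = 359/EI.
The prop prevents deflection at 2: R_2 = δ_0/δ_{22} = 29534/359 = 82.28 kN.

R_2 = 82.28 kN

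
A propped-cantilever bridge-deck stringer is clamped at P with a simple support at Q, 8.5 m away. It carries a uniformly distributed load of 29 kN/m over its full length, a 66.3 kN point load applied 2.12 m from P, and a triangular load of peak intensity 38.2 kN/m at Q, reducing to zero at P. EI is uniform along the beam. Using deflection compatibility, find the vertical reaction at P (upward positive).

R_P = 287.7 kN

Release the roller at Q. Primary structure: cantilever fixed at P.
Primary-structure tip deflection at Q by superposition:
  UDL 29: wL⁴/(8EI) = 18923/EI
  point load 66.3 at a = 2.12: Pa²(3L − a)/(6EI) = 1161/EI
  triangular load, peak 38.2 at the free end: 11w₀L⁴/(120EI) = 18279/EI
  δ_0 = 38363/EI
Flexibility coefficient — unit upward force at Q: δ_{QQ} = L³/(3EI) = 204.7/EI.
The prop prevents deflection at Q: R_Q = δ_0/δ_{QQ} = 38363/204.7 = 187.4 kN.
Vertical equilibrium: R_P = ΣP − R_Q = 475.1 − 187.4 = 287.7 kN.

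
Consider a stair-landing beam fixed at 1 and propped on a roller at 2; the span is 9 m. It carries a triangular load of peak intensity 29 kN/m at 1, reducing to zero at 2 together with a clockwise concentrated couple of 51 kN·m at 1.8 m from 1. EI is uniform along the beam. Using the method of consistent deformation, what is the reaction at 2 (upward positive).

Take the reaction at 2 as the redundant and release it; the primary structure is a cantilever fixed at 1.
Free-end deflection of the primary structure under the applied loading (downward +):
  triangular load, peak 29 at the fixed end: w₀L⁴/(30EI) = 6342/EI
  clockwise couple 51 at a = 1.8: M₀a(2L − a)/(2EI) = 743.6/EI
  δ_0 = 7086/EI
Tip deflection under a unit load at 2: L³/(3EI) = 243/EI.
Compatibility at 2: δ_0 − R_2·δ_{22} = 0, so R_2 = 7086/243 = 29.16 kN.

R_2 = 29.16 kN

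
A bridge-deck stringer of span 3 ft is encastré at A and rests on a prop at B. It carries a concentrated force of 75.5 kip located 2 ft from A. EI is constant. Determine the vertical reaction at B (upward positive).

R_B = 39.15 kip

Take the reaction at B as the redundant and release it; the primary structure is a cantilever fixed at A.
Deflection at B on the released cantilever, summing each load's contribution:
  point load 75.5 at a = 2: Pa²(3L − a)/(6EI) = 352.3/EI
Tip deflection under a unit load at B: L³/(3EI) = 9/EI.
Compatibility at B: δ_0 − R_B·δ_{BB} = 0, so R_B = 352.3/9 = 39.15 kip.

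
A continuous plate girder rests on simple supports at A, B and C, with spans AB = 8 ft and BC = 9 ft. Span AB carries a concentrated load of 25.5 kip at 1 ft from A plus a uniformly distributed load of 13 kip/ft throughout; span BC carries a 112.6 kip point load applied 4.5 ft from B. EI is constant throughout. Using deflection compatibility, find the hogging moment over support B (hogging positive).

Take M_B as the redundant. Released structure: two simple spans AB and BC with a hinge at B.
Discontinuity in slope at B on the released structure — sum the simple-span end rotations:
  span AB: point load 25.5 at a = 1: Pab(L + a)/(6LEI) = 33.47/EI
  span AB: UDL 13: wL³/(24EI) = 277.3/EI
  span BC: point load 112.6 at a = 4.5: Pab(L + b)/(6LEI) = 570/EI
  relative rotation θ_0 = (310.8 + 570)/EI = 880.8/EI
A unit hogging moment at B produces rotation L₁/(3EI) + L₂/(3EI) = 5.667/EI.
Slope continuity at B: θ_0 = M_B·5.667/EI, so M_B = 880.8/5.667 = 155.4 kip·ft (hogging).

M_B = 155.4 kip·ft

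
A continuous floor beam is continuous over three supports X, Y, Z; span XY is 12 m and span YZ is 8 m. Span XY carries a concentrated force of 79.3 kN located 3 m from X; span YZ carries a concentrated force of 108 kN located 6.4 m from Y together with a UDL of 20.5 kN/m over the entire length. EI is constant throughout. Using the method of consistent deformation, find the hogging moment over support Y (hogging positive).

Release continuity at Y by inserting a hinge; the redundant is the internal moment M_Y. The primary structure is two simply-supported spans XY and YZ.
End slopes at the hinge Y, treating each span as simply supported:
  span XY: point load 79.3 at a = 3: Pab(L + a)/(6LEI) = 446.1/EI
  span YZ: point load 108 at a = 6.4: Pab(L + b)/(6LEI) = 221.2/EI
  span YZ: UDL 20.5: wL³/(24EI) = 437.3/EI
  relative rotation θ_0 = (446.1 + 658.5)/EI = 1105/EI
A unit hogging moment at Y produces rotation L₁/(3EI) + L₂/(3EI) = 6.667/EI.
Compatibility: M_Y·(L₁+L₂)/(3EI) = θ_0, giving M_Y = 165.7 kN·m (hogging).

M_Y = 165.7 kN·m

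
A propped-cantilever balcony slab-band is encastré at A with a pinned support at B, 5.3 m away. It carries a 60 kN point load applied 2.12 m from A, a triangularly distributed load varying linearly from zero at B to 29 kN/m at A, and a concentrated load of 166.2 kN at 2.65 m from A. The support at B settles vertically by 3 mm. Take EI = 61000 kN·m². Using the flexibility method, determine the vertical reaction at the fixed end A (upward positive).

R_A = 227 kN

Take the reaction at B as the redundant and release it; the primary structure is a cantilever fixed at A.
Downward deflection at the released point B due to the loads:
  point load 60 at a = 2.12: Pa²(3L − a)/(6EI) = 619.3/EI
  triangular load, peak 29 at the fixed end: w₀L⁴/(30EI) = 762.7/EI
  point load 166.2 at a = 2.65: Pa²(3L − a)/(6EI) = 2577/EI
  δ_0 = 3960/EI
Flexibility coefficient — unit upward force at B: δ_{BB} = L³/(3EI) = 49.63/EI.
With EI = 61000 kN·m²: δ_0 = 0.06491 m and δ_{BB} = 0.000814 m/kN.
Compatibility — the beam at B must follow the support down by 0.003 m: δ_0 − R_B·δ_{BB} = 0.003, so R_B = (0.06491 − 0.003)/0.000814 = 76.1 kN.
Vertical equilibrium: R_A = ΣP − R_B = 303.1 − 76.1 = 227 kN.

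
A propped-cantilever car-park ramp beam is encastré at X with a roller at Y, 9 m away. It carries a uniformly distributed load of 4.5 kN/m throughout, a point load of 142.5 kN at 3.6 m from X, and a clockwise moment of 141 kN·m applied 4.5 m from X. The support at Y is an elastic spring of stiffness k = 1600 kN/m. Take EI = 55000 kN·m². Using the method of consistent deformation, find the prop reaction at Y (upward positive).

R_Y = 54.71 kN

Take the reaction at Y as the redundant and release it; the primary structure is a cantilever fixed at X.
Deflection at Y on the released cantilever, summing each load's contribution:
  UDL 4.5: wL⁴/(8EI) = 3691/EI
  point load 142.5 at a = 3.6: Pa²(3L − a)/(6EI) = 7203/EI
  clockwise couple 141 at a = 4.5: M₀a(2L − a)/(2EI) = 4283/EI
  δ_0 = 15176/EI
Tip deflection under a unit load at Y: L³/(3EI) = 243/EI.
With EI = 55000 kN·m²: δ_0 = 0.27593 m and δ_{YY} = 0.004418 m/kN.
Compatibility — the spring shortens by R_Y/k under the reaction it provides: δ_0 − R_Y·δ_{YY} = R_Y/k. With 1/k = 0.000625 m/kN, R_Y = δ_0 / (δ_{YY} + 1/k) = 0.27593 / (0.004418 + 0.000625) = 54.71 kN.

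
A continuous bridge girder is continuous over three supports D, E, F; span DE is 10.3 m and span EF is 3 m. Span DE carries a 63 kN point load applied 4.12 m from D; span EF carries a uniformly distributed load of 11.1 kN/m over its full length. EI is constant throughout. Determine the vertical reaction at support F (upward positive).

Insert a hinge at E; M_E is the redundant, and each span becomes simply supported.
Discontinuity in slope at E on the released structure — sum the simple-span end rotations:
  span DE: point load 63 at a = 4.12: Pab(L + a)/(6LEI) = 374.3/EI
  span EF: UDL 11.1: wL³/(24EI) = 12.49/EI
  relative rotation θ_0 = (374.3 + 12.49)/EI = 386.8/EI
A unit hogging moment at E produces rotation L₁/(3EI) + L₂/(3EI) = 4.433/EI.
Slope continuity at E: θ_0 = M_E·4.433/EI, so M_E = 386.8/4.433 = 87.24 kN·m (hogging).
Span EF, ΣM about F: R_E^{EF}·3 = 49.95 + 87.24, so R_E^{EF} = 45.73 kN and R_F = 33.3 − 45.73 = -12.43 kN.

R_F = -12.43 kN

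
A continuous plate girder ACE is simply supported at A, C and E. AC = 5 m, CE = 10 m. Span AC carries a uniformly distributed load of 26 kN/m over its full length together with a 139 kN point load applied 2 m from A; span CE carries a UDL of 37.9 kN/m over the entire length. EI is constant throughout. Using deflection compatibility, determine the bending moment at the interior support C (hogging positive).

Take M_C as the redundant. Released structure: two simple spans AC and CE with a hinge at C.
End slopes at the hinge C, treating each span as simply supported:
  span AC: UDL 26: wL³/(24EI) = 135.4/EI
  span AC: point load 139 at a = 2: Pab(L + a)/(6LEI) = 194.6/EI
  span CE: UDL 37.9: wL³/(24EI) = 1579/EI
  relative rotation θ_0 = (330 + 1579)/EI = 1909/EI
A unit hogging moment at C produces rotation L₁/(3EI) + L₂/(3EI) = 5/EI.
Slope continuity at C: θ_0 = M_C·5/EI, so M_C = 1909/5 = 381.8 kN·m (hogging).

M_C = 381.8 kN·m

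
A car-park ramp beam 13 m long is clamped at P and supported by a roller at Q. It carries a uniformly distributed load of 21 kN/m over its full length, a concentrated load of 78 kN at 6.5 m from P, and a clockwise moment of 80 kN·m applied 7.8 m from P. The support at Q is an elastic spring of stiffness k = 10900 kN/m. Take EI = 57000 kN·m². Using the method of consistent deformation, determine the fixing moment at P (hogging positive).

Release the roller at Q. Primary structure: cantilever fixed at P.
Primary-structure tip deflection at Q by superposition:
  UDL 21: wL⁴/(8EI) = 74973/EI
  point load 78 at a = 6.5: Pa²(3L − a)/(6EI) = 17851/EI
  clockwise couple 80 at a = 7.8: M₀a(2L − a)/(2EI) = 5678/EI
  δ_0 = 98502/EI
Flexibility coefficient — unit upward force at Q: δ_{QQ} = L³/(3EI) = 732.3/EI.
With EI = 57000 kN·m²: δ_0 = 1.7281 m and δ_{QQ} = 0.012848 m/kN.
Compatibility — the spring shortens by R_Q/k under the reaction it provides: δ_0 − R_Q·δ_{QQ} = R_Q/k. With 1/k = 0.000092 m/kN, R_Q = δ_0 / (δ_{QQ} + 1/k) = 1.7281 / (0.012848 + 0.000092) = 133.6 kN.
Moment equilibrium about P: M_P = Σ(load moments about P) − R_Q·L = 2362 − 133.6×13 = 625.3 kN·m.

M_P = 625.3 kN·m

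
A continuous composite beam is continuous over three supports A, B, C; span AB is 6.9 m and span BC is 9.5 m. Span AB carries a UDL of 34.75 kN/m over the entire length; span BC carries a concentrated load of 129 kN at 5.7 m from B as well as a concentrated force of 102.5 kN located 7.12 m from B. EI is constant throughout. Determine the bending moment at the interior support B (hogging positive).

Take M_B as the redundant. Released structure: two simple spans AB and BC with a hinge at B.
Discontinuity in slope at B on the released structure — sum the simple-span end rotations:
  span AB: UDL 34.75: wL³/(24EI) = 475.7/EI
  span BC: point load 129 at a = 5.7: Pab(L + b)/(6LEI) = 652/EI
  span BC: point load 102.5 at a = 7.12: Pab(L + b)/(6LEI) = 362/EI
  relative rotation θ_0 = (475.7 + 1014)/EI = 1490/EI
A unit hogging moment at B produces rotation L₁/(3EI) + L₂/(3EI) = 5.467/EI.
Compatibility: M_B·(L₁+L₂)/(3EI) = θ_0, giving M_B = 272.5 kN·m (hogging).

M_B = 272.5 kN·m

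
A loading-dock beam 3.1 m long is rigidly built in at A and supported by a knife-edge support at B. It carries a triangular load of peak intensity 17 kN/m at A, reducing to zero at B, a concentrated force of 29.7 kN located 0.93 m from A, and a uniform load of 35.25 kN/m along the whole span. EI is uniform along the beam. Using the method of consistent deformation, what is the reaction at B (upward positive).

R_B = 49.86 kN

Choose R_B as the redundant. The primary structure is the cantilever fixed at A.
Deflection at B on the released cantilever, summing each load's contribution:
  triangular load, peak 17 at the fixed end: w₀L⁴/(30EI) = 52.33/EI
  point load 29.7 at a = 0.93: Pa²(3L − a)/(6EI) = 35.83/EI
  UDL 35.25: wL⁴/(8EI) = 406.9/EI
  δ_0 = 495.1/EI
Tip deflection under a unit load at B: L³/(3EI) = 9.93/EI.
Compatibility at B: δ_0 − R_B·δ_{BB} = 0, so R_B = 495.1/9.93 = 49.86 kN.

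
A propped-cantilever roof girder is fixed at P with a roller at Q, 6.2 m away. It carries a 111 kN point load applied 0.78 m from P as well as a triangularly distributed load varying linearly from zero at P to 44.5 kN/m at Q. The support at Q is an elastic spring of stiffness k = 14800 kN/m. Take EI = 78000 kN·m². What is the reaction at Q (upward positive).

R_Q = 73.52 kN

Choose R_Q as the redundant. The primary structure is the cantilever fixed at P.
Free-end deflection of the primary structure under the applied loading (downward +):
  point load 111 at a = 0.78: Pa²(3L − a)/(6EI) = 200.6/EI
  triangular load, peak 44.5 at the free end: 11w₀L⁴/(120EI) = 6028/EI
  δ_0 = 6228/EI
Tip deflection under a unit load at Q: L³/(3EI) = 79.44/EI.
With EI = 78000 kN·m²: δ_0 = 0.079847 m and δ_{QQ} = 0.001018 m/kN.
Compatibility — the spring shortens by R_Q/k under the reaction it provides: δ_0 − R_Q·δ_{QQ} = R_Q/k. With 1/k = 0.000068 m/kN, R_Q = δ_0 / (δ_{QQ} + 1/k) = 0.079847 / (0.001018 + 0.000068) = 73.52 kN.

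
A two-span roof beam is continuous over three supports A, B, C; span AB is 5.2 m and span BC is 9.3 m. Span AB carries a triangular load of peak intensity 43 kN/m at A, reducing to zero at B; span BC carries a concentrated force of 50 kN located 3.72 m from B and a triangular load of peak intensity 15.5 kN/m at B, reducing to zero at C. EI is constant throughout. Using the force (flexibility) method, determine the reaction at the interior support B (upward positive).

R_B = 157 kN

Release continuity at B by inserting a hinge; the redundant is the internal moment M_B. The primary structure is two simply-supported spans AB and BC.
Rotations at B on the released spans (each span's end-slope, ×1/EI):
  span AB: triangular load, peak 43: 7w₀L³/(360EI) = 117.6/EI
  span BC: point load 50 at a = 3.72: Pab(L + b)/(6LEI) = 276.8/EI
  span BC: triangular load, peak 15.5: w₀L³/(45EI) = 277.1/EI
  relative rotation θ_0 = (117.6 + 553.8)/EI = 671.4/EI
A unit hogging moment at B produces rotation L₁/(3EI) + L₂/(3EI) = 4.833/EI.
Compatibility: M_B·(L₁+L₂)/(3EI) = θ_0, giving M_B = 138.9 kN·m (hogging).
Span AB, ΣM about A with M_B applied at B: R_B^{AB}·5.2 = 193.8 + 138.9, so R_B^{AB} = 63.98 kN and R_A = 111.8 − 63.98 = 47.82 kN.
Span BC, ΣM about C: R_B^{BC}·9.3 = 725.9 + 138.9, so R_B^{BC} = 92.99 kN and R_C = 122.1 − 92.99 = 29.09 kN.
R_B = 63.98 + 92.99 = 157 kN.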